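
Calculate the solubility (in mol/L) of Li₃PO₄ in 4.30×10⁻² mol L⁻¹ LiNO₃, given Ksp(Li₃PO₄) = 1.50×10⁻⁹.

Li₃PO₄(s) ⇌ 3 Li⁺(aq) + PO₄³⁻(aq)
Li⁺ is already present at 4.30×10⁻² mol L⁻¹. If s mol/L of Li₃PO₄ dissolves, [PO₄³⁻] = s while [Li⁺] ≈ 4.30×10⁻² mol L⁻¹.
Ksp = [Li⁺]^3[PO₄³⁻] = (4.30×10⁻²)^3s
s = 1.50×10⁻⁹ / (4.30×10⁻²)^3 = 1.89×10⁻⁵
s = 1.89×10⁻⁵ mol L⁻¹

1.89×10⁻⁵ M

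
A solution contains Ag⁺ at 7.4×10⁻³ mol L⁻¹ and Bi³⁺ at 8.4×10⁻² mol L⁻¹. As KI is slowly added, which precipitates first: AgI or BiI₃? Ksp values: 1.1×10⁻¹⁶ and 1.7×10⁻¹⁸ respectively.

AgI

A salt starts to precipitate once the ion product Q reaches its Ksp.
For AgI: [I⁻] = (Ksp/[Ag⁺]) = 1.5×10⁻¹⁴ mol L⁻¹
For BiI₃: [I⁻] = (Ksp/[Bi³⁺])^(1/3) = 2.7×10⁻⁶ mol L⁻¹
The smaller threshold [I⁻] is reached first, so AgI precipitates first.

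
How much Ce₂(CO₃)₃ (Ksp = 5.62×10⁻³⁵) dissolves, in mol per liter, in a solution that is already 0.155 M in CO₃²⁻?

6.14×10⁻¹⁷ M

Ce₂(CO₃)₃(s) ⇌ 2 Ce³⁺(aq) + 3 CO₃²⁻(aq)
With CO₃²⁻ already at 0.155 M and s small, take [CO₃²⁻] ≈ 0.155 M and [Ce³⁺] = 2s.
Ksp = [Ce³⁺]^2[CO₃²⁻]^3 = (2s)^2(0.155)^3
(2s)^2 = 5.62×10⁻³⁵ / (0.155)^3 = 1.51×10⁻³²
s = 6.14×10⁻¹⁷ M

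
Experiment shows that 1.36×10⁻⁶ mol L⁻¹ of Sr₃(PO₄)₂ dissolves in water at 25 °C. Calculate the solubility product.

Sr₃(PO₄)₂(s) ⇌ 3 Sr²⁺(aq) + 2 PO₄³⁻(aq)
Call the molar solubility s, so that [Sr²⁺] = 3s and [PO₄³⁻] = 2s.
Ksp = [Sr²⁺]^3[PO₄³⁻]^2 = (3s)^3 · (2s)^2 = 108s^5
Ksp = 108 × (1.36×10⁻⁶)^5 = 5.02×10⁻²⁸

Ksp = 5.02×10⁻²⁸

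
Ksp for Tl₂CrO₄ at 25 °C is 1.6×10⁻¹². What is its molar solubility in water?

Tl₂CrO₄(s) ⇌ 2 Tl⁺(aq) + CrO₄²⁻(aq)
Call the molar solubility s, so that [Tl⁺] = 2s and [CrO₄²⁻] = s.
Ksp = [Tl⁺]^2[CrO₄²⁻] = (2s)^2 · s = 4s^3
4s^3 = 1.6×10⁻¹²  ⇒  s^3 = 4.0×10⁻¹³
s = (4.0×10⁻¹³)^(1/3) = 7.4×10⁻⁵ mol L⁻¹

7.4×10⁻⁵ M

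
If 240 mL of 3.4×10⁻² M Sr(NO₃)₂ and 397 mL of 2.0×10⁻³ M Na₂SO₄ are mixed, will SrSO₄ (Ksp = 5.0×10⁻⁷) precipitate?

The combined volume is 637 mL.
[Sr²⁺] = (3.4×10⁻²)(240)/637 = 1.3×10⁻² M
[SO₄²⁻] = (2.0×10⁻³)(397)/637 = 1.2×10⁻³ M
Q = [Sr²⁺][SO₄²⁻] = 1.6×10⁻⁵
Because Q > Ksp (1.6×10⁻⁵ vs 5.0×10⁻⁷), a precipitate of SrSO₄ forms.

Yes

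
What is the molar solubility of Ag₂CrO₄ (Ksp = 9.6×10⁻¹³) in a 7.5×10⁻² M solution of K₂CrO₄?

1.8×10⁻⁶ M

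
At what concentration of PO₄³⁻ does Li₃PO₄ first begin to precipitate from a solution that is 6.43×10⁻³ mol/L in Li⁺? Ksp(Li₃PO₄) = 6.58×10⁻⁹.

2.48×10⁻² M

Precipitation of each salt begins when its ion product equals Ksp.
Li₃PO₄(s) ⇌ 3 Li⁺(aq) + PO₄³⁻(aq)
Ksp = [Li⁺]^3[PO₄³⁻] = [PO₄³⁻](6.43×10⁻³)^3
[PO₄³⁻] = 6.58×10⁻⁹ / (6.43×10⁻³)^3 = 2.48×10⁻²
[PO₄³⁻] = 2.48×10⁻² mol/L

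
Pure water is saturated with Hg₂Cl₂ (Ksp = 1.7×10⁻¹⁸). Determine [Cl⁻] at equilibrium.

Hg₂Cl₂(s) ⇌ Hg₂²⁺(aq) + 2 Cl⁻(aq)
With molar solubility s: [Hg₂²⁺] = s, [Cl⁻] = 2s.
Ksp = [Hg₂²⁺][Cl⁻]^2 = s · (2s)^2 = 4s^3 = 1.7×10⁻¹⁸
s = 7.5×10⁻⁷ M
[Cl⁻] = 2s = 1.5×10⁻⁶ M

1.5×10⁻⁶ M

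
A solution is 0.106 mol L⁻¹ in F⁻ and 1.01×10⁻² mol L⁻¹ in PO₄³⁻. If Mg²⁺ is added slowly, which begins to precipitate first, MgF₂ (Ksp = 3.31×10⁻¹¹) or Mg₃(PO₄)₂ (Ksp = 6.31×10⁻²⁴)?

MgF₂

Each salt precipitates once Q = Ksp for that salt.
For MgF₂: [Mg²⁺] = (Ksp/[F⁻]^2) = 2.95×10⁻⁹ mol L⁻¹
For Mg₃(PO₄)₂: [Mg²⁺] = (Ksp/[PO₄³⁻]^2)^(1/3) = 3.95×10⁻⁷ mol L⁻¹
MgF₂ requires the lower [Mg²⁺], so it precipitates first.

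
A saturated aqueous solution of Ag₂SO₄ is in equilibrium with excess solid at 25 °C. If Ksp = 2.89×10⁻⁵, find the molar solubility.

1.93×10⁻² M

Ag₂SO₄(s) ⇌ 2 Ag⁺(aq) + SO₄²⁻(aq)
Let s be the molar solubility. Then [Ag⁺] = 2s and [SO₄²⁻] = s.
Ksp = [Ag⁺]^2[SO₄²⁻] = (2s)^2 · s = 4s^3
4s^3 = 2.89×10⁻⁵  ⇒  s^3 = 7.23×10⁻⁶
s = 1.93×10⁻² M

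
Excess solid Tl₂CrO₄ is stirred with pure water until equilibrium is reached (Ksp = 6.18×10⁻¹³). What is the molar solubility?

5.37×10⁻⁵ M

Tl₂CrO₄(s) ⇌ 2 Tl⁺(aq) + CrO₄²⁻(aq)
If s mol/L of Tl₂CrO₄ dissolves, [Tl⁺] = 2s and [CrO₄²⁻] = s.
Ksp = [Tl⁺]^2[CrO₄²⁻] = (2s)^2 · s = 4s^3
4s^3 = 6.18×10⁻¹³  ⇒  s^3 = 1.55×10⁻¹³
Taking the 3rd root, s = 5.37×10⁻⁵ mol/L.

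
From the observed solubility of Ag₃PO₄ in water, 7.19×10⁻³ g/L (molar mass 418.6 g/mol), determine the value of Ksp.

Ksp = 2.35×10⁻¹⁸

Molar solubility s = (7.19×10⁻³ g/L) / (418.6 g/mol) = 1.7176×10⁻⁵ mol/L
Ag₃PO₄(s) ⇌ 3 Ag⁺(aq) + PO₄³⁻(aq)
For each mole of Ag₃PO₄ that dissolves per liter, [Ag⁺] = 3s and [PO₄³⁻] = s; let s denote this solubility.
Ksp = [Ag⁺]^3[PO₄³⁻] = (3s)^3 · s = 27s^4
Ksp = 27 × (1.7176×10⁻⁵)^4 = 2.35×10⁻¹⁸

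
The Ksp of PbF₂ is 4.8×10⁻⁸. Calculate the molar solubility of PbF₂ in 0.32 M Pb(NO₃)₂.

PbF₂(s) ⇌ Pb²⁺(aq) + 2 F⁻(aq)
The solution already contains Pb²⁺ at 0.32 M. Let s be the molar solubility of PbF₂.
[Pb²⁺] ≈ 0.32 M (common ion dominates); [F⁻] = 2s.
Ksp = [Pb²⁺][F⁻]^2 = (0.32)(2s)^2
(2s)^2 = 4.8×10⁻⁸ / (0.32) = 1.5×10⁻⁷
s = 1.9×10⁻⁴ M

1.9×10⁻⁴ M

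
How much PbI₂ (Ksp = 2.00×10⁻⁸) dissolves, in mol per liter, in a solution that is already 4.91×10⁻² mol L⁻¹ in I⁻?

8.30×10⁻⁶ M

PbI₂(s) ⇌ Pb²⁺(aq) + 2 I⁻(aq)
Let s be the solubility of PbI₂ here. The common ion gives [I⁻] ≈ 4.91×10⁻² mol L⁻¹, and [Pb²⁺] = s.
Ksp = [Pb²⁺][I⁻]^2 = s(4.91×10⁻²)^2
s = 2.00×10⁻⁸ / (4.91×10⁻²)^2 = 8.30×10⁻⁶
s = 8.30×10⁻⁶ mol L⁻¹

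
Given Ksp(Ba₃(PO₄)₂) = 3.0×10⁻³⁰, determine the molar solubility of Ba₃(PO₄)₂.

Ba₃(PO₄)₂(s) ⇌ 3 Ba²⁺(aq) + 2 PO₄³⁻(aq)
If s mol/L of Ba₃(PO₄)₂ dissolves, [Ba²⁺] = 3s and [PO₄³⁻] = 2s.
Ksp = [Ba²⁺]^3[PO₄³⁻]^2 = (3s)^3 · (2s)^2 = 108s^5
108s^5 = 3.0×10⁻³⁰  ⇒  s^5 = 2.8×10⁻³²
s = (2.8×10⁻³²)^(1/5) = 4.9×10⁻⁷ mol/L

4.9×10⁻⁷ M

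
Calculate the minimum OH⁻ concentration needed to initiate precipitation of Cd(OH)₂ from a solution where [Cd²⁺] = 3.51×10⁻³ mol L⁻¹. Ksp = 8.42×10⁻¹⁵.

1.55×10⁻⁶ M

A salt starts to precipitate once the ion product Q reaches its Ksp.
Cd(OH)₂(s) ⇌ Cd²⁺(aq) + 2 OH⁻(aq)
Ksp = [Cd²⁺][OH⁻]^2 = [OH⁻]^2(3.51×10⁻³)
[OH⁻]^2 = 8.42×10⁻¹⁵ / (3.51×10⁻³) = 2.40×10⁻¹²
[OH⁻] = 1.55×10⁻⁶ mol L⁻¹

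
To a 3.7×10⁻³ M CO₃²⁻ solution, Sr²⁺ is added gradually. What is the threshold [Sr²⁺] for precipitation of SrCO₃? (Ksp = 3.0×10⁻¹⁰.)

8.1×10⁻⁸ M

Each salt precipitates once Q = Ksp for that salt.
SrCO₃(s) ⇌ Sr²⁺(aq) + CO₃²⁻(aq)
Ksp = [Sr²⁺][CO₃²⁻] = [Sr²⁺](3.7×10⁻³)
[Sr²⁺] = 3.0×10⁻¹⁰ / (3.7×10⁻³) = 8.1×10⁻⁸
[Sr²⁺] = 8.1×10⁻⁸ M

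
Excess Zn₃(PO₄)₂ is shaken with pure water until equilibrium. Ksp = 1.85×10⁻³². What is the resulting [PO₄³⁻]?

Zn₃(PO₄)₂(s) ⇌ 3 Zn²⁺(aq) + 2 PO₄³⁻(aq)
For each mole of Zn₃(PO₄)₂ that dissolves per liter, [Zn²⁺] = 3s and [PO₄³⁻] = 2s; let s denote this solubility.
Ksp = [Zn²⁺]^3[PO₄³⁻]^2 = (3s)^3 · (2s)^2 = 108s^5 = 1.85×10⁻³²
s = 1.77×10⁻⁷ mol L⁻¹
[PO₄³⁻] = 2s = 3.53×10⁻⁷ mol L⁻¹

3.53×10⁻⁷ M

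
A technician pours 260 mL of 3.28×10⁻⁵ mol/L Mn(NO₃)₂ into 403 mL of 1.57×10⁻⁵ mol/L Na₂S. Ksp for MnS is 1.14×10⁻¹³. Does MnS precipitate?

Yes

The combined volume is 663 mL.
[Mn²⁺] = (3.28×10⁻⁵)(260)/663 = 1.29×10⁻⁵ mol/L
[S²⁻] = (1.57×10⁻⁵)(403)/663 = 9.54×10⁻⁶ mol/L
Q = [Mn²⁺][S²⁻] = 1.23×10⁻¹⁰
Q = 1.23×10⁻¹⁰ > Ksp = 1.14×10⁻¹³, so the solution is supersaturated and MnS precipitates.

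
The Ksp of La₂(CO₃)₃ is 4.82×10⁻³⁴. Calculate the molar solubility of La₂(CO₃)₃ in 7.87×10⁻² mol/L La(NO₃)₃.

1.42×10⁻¹¹ M

La₂(CO₃)₃(s) ⇌ 2 La³⁺(aq) + 3 CO₃²⁻(aq)
La³⁺ is already present at 7.87×10⁻² mol/L. If s mol/L of La₂(CO₃)₃ dissolves, [CO₃²⁻] = 3s while [La³⁺] ≈ 7.87×10⁻² mol/L.
Ksp = [La³⁺]^2[CO₃²⁻]^3 = (7.87×10⁻²)^2(3s)^3
(3s)^3 = 4.82×10⁻³⁴ / (7.87×10⁻²)^2 = 7.78×10⁻³²
s = 1.42×10⁻¹¹ mol/L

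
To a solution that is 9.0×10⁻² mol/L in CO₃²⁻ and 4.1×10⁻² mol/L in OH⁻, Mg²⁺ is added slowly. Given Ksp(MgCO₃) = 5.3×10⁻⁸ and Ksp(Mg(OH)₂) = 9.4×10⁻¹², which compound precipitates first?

Each salt precipitates once Q = Ksp for that salt.
For MgCO₃: [Mg²⁺] = (Ksp/[CO₃²⁻]) = 5.9×10⁻⁷ mol/L
For Mg(OH)₂: [Mg²⁺] = (Ksp/[OH⁻]^2) = 5.6×10⁻⁹ mol/L
The smaller threshold [Mg²⁺] is reached first, so Mg(OH)₂ precipitates first.

Mg(OH)₂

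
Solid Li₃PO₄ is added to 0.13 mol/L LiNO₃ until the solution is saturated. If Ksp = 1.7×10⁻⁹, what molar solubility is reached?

Li₃PO₄(s) ⇌ 3 Li⁺(aq) + PO₄³⁻(aq)
Li⁺ is already present at 0.13 mol/L. If s mol/L of Li₃PO₄ dissolves, [PO₄³⁻] = s while [Li⁺] ≈ 0.13 mol/L.
Ksp = [Li⁺]^3[PO₄³⁻] = (0.13)^3s
s = 1.7×10⁻⁹ / (0.13)^3 = 7.7×10⁻⁷
s = 7.7×10⁻⁷ mol/L

7.7×10⁻⁷ M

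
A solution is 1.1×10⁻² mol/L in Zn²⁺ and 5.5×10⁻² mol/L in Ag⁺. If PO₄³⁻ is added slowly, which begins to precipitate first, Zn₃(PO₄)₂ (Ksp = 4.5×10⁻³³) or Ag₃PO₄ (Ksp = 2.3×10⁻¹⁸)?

Precipitation of each salt begins when its ion product equals Ksp.
For Zn₃(PO₄)₂: [PO₄³⁻] = (Ksp/[Zn²⁺]^3)^(1/2) = 5.8×10⁻¹⁴ mol/L
For Ag₃PO₄: [PO₄³⁻] = (Ksp/[Ag⁺]^3) = 1.4×10⁻¹⁴ mol/L
Ag₃PO₄ requires the lower [PO₄³⁻], so it precipitates first.

Ag₃PO₄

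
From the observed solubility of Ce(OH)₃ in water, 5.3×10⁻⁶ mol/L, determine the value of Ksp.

Ce(OH)₃(s) ⇌ Ce³⁺(aq) + 3 OH⁻(aq)
If s mol/L of Ce(OH)₃ dissolves, [Ce³⁺] = s and [OH⁻] = 3s.
Ksp = [Ce³⁺][OH⁻]^3 = s · (3s)^3 = 27s^4
Ksp = 27 × (5.3×10⁻⁶)^4 = 2.1×10⁻²⁰

Ksp = 2.1×10⁻²⁰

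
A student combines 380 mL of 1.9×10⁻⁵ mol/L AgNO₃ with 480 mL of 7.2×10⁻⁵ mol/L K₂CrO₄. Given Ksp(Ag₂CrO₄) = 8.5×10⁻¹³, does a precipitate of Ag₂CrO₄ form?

No

After mixing, V = 380 mL + 480 mL = 860 mL.
[Ag⁺] = (1.9×10⁻⁵)(380)/860 = 8.4×10⁻⁶ mol/L
[CrO₄²⁻] = (7.2×10⁻⁵)(480)/860 = 4.0×10⁻⁵ mol/L
Q = [Ag⁺]^2[CrO₄²⁻] = 2.8×10⁻¹⁵
Q = 2.8×10⁻¹⁵ < Ksp = 8.5×10⁻¹³, so the solution is unsaturated and no precipitate forms.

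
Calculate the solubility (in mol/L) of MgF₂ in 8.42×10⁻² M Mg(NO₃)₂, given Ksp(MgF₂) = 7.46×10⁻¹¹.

1.49×10⁻⁵ M

MgF₂(s) ⇌ Mg²⁺(aq) + 2 F⁻(aq)
With Mg²⁺ already at 8.42×10⁻² M and s small, take [Mg²⁺] ≈ 8.42×10⁻² M and [F⁻] = 2s.
Ksp = [Mg²⁺][F⁻]^2 = (8.42×10⁻²)(2s)^2
(2s)^2 = 7.46×10⁻¹¹ / (8.42×10⁻²) = 8.86×10⁻¹⁰
s = 1.49×10⁻⁵ M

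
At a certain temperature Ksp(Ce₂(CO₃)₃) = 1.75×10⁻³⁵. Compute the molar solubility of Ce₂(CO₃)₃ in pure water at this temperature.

Ce₂(CO₃)₃(s) ⇌ 2 Ce³⁺(aq) + 3 CO₃²⁻(aq)
With molar solubility s: [Ce³⁺] = 2s, [CO₃²⁻] = 3s.
Ksp = [Ce³⁺]^2[CO₃²⁻]^3 = (2s)^2 · (3s)^3 = 108s^5
108s^5 = 1.75×10⁻³⁵  ⇒  s^5 = 1.62×10⁻³⁷
s = 4.38×10⁻⁸ mol L⁻¹

4.38×10⁻⁸ M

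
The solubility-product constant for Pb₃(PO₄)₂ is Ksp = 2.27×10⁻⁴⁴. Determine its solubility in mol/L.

7.32×10⁻¹⁰ M

Pb₃(PO₄)₂(s) ⇌ 3 Pb²⁺(aq) + 2 PO₄³⁻(aq)
If s mol/L of Pb₃(PO₄)₂ dissolves, [Pb²⁺] = 3s and [PO₄³⁻] = 2s.
Ksp = [Pb²⁺]^3[PO₄³⁻]^2 = (3s)^3 · (2s)^2 = 108s^5
108s^5 = 2.27×10⁻⁴⁴  ⇒  s^5 = 2.10×10⁻⁴⁶
s = 7.32×10⁻¹⁰ mol/L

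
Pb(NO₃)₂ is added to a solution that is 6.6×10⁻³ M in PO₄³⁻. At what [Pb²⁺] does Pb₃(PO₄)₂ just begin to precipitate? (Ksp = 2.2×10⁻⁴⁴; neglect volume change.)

8.0×10⁻¹⁴ M

The threshold for precipitation is Q = Ksp.
Pb₃(PO₄)₂(s) ⇌ 3 Pb²⁺(aq) + 2 PO₄³⁻(aq)
Ksp = [Pb²⁺]^3[PO₄³⁻]^2 = [Pb²⁺]^3(6.6×10⁻³)^2
[Pb²⁺]^3 = 2.2×10⁻⁴⁴ / (6.6×10⁻³)^2 = 5.1×10⁻⁴⁰
[Pb²⁺] = 8.0×10⁻¹⁴ M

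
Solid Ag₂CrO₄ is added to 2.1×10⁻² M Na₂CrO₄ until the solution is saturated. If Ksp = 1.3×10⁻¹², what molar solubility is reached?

3.9×10⁻⁶ M

Ag₂CrO₄(s) ⇌ 2 Ag⁺(aq) + CrO₄²⁻(aq)
Let s be the solubility of Ag₂CrO₄ here. The common ion gives [CrO₄²⁻] ≈ 2.1×10⁻² M, and [Ag⁺] = 2s.
Ksp = [Ag⁺]^2[CrO₄²⁻] = (2s)^2(2.1×10⁻²)
(2s)^2 = 1.3×10⁻¹² / (2.1×10⁻²) = 6.2×10⁻¹¹
s = 3.9×10⁻⁶ M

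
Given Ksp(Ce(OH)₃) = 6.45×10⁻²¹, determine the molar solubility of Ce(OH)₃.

Ce(OH)₃(s) ⇌ Ce³⁺(aq) + 3 OH⁻(aq)
If s mol/L of Ce(OH)₃ dissolves, [Ce³⁺] = s and [OH⁻] = 3s.
Ksp = [Ce³⁺][OH⁻]^3 = s · (3s)^3 = 27s^4
27s^4 = 6.45×10⁻²¹  ⇒  s^4 = 2.39×10⁻²²
s = (2.39×10⁻²²)^(1/4) = 3.93×10⁻⁶ mol L⁻¹

3.93×10⁻⁶ M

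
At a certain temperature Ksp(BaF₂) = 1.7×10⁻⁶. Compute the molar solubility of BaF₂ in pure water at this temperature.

7.5×10⁻³ M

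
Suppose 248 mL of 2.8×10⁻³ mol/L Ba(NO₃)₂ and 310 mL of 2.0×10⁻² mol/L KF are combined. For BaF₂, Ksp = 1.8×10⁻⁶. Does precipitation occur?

No

The combined volume is 558 mL.
[Ba²⁺] = (2.8×10⁻³)(248)/558 = 1.2×10⁻³ mol/L
[F⁻] = (2.0×10⁻²)(310)/558 = 1.1×10⁻² mol/L
Q = [Ba²⁺][F⁻]^2 = 1.5×10⁻⁷
Q = 1.5×10⁻⁷ < Ksp = 1.8×10⁻⁶, so the solution is unsaturated and no precipitate forms.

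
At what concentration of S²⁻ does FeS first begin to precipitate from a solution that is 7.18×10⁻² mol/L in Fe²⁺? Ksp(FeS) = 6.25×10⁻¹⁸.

The threshold for precipitation is Q = Ksp.
FeS(s) ⇌ Fe²⁺(aq) + S²⁻(aq)
Ksp = [Fe²⁺][S²⁻] = [S²⁻](7.18×10⁻²)
[S²⁻] = 6.25×10⁻¹⁸ / (7.18×10⁻²) = 8.70×10⁻¹⁷
[S²⁻] = 8.70×10⁻¹⁷ mol/L

8.70×10⁻¹⁷ M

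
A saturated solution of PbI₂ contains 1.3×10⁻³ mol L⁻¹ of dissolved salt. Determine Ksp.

Ksp = 8.8×10⁻⁹

PbI₂(s) ⇌ Pb²⁺(aq) + 2 I⁻(aq)
With molar solubility s: [Pb²⁺] = s, [I⁻] = 2s.
Ksp = [Pb²⁺][I⁻]^2 = s · (2s)^2 = 4s^3
Ksp = 4 × (1.3×10⁻³)^3 = 8.8×10⁻⁹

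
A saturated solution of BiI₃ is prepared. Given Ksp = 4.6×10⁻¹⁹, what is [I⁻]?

3.4×10⁻⁵ M

BiI₃(s) ⇌ Bi³⁺(aq) + 3 I⁻(aq)
If s mol/L of BiI₃ dissolves, [Bi³⁺] = s and [I⁻] = 3s.
Ksp = [Bi³⁺][I⁻]^3 = s · (3s)^3 = 27s^4 = 4.6×10⁻¹⁹
s = 1.1×10⁻⁵ mol/L
[I⁻] = 3s = 3.4×10⁻⁵ mol/L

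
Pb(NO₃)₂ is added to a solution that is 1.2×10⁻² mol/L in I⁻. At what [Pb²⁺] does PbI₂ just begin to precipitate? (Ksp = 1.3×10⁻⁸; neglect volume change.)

A salt starts to precipitate once the ion product Q reaches its Ksp.
PbI₂(s) ⇌ Pb²⁺(aq) + 2 I⁻(aq)
Ksp = [Pb²⁺][I⁻]^2 = [Pb²⁺](1.2×10⁻²)^2
[Pb²⁺] = 1.3×10⁻⁸ / (1.2×10⁻²)^2 = 9.0×10⁻⁵
[Pb²⁺] = 9.0×10⁻⁵ mol/L

9.0×10⁻⁵ M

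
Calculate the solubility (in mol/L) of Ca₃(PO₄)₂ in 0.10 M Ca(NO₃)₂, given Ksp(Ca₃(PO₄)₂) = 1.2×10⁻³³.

Ca₃(PO₄)₂(s) ⇌ 3 Ca²⁺(aq) + 2 PO₄³⁻(aq)
Ca²⁺ is already present at 0.10 M. If s mol/L of Ca₃(PO₄)₂ dissolves, [PO₄³⁻] = 2s while [Ca²⁺] ≈ 0.10 M.
Ksp = [Ca²⁺]^3[PO₄³⁻]^2 = (0.10)^3(2s)^2
(2s)^2 = 1.2×10⁻³³ / (0.10)^3 = 1.2×10⁻³⁰
s = 5.5×10⁻¹⁶ M

5.5×10⁻¹⁶ M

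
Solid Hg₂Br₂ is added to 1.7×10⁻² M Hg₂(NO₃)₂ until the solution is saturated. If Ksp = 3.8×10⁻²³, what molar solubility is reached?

2.4×10⁻¹¹ M

Hg₂Br₂(s) ⇌ Hg₂²⁺(aq) + 2 Br⁻(aq)
Hg₂²⁺ is already present at 1.7×10⁻² M. If s mol/L of Hg₂Br₂ dissolves, [Br⁻] = 2s while [Hg₂²⁺] ≈ 1.7×10⁻² M.
Ksp = [Hg₂²⁺][Br⁻]^2 = (1.7×10⁻²)(2s)^2
(2s)^2 = 3.8×10⁻²³ / (1.7×10⁻²) = 2.2×10⁻²¹
s = 2.4×10⁻¹¹ M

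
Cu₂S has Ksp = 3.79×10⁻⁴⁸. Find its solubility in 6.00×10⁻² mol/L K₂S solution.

Cu₂S(s) ⇌ 2 Cu⁺(aq) + S²⁻(aq)
S²⁻ is already present at 6.00×10⁻² mol/L. If s mol/L of Cu₂S dissolves, [Cu⁺] = 2s while [S²⁻] ≈ 6.00×10⁻² mol/L.
Ksp = [Cu⁺]^2[S²⁻] = (2s)^2(6.00×10⁻²)
(2s)^2 = 3.79×10⁻⁴⁸ / (6.00×10⁻²) = 6.32×10⁻⁴⁷
s = 3.97×10⁻²⁴ mol/L

3.97×10⁻²⁴ M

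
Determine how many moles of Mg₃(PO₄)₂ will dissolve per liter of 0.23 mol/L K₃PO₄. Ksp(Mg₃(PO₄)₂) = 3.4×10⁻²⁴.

Mg₃(PO₄)₂(s) ⇌ 3 Mg²⁺(aq) + 2 PO₄³⁻(aq)
With PO₄³⁻ already at 0.23 mol/L and s small, take [PO₄³⁻] ≈ 0.23 mol/L and [Mg²⁺] = 3s.
Ksp = [Mg²⁺]^3[PO₄³⁻]^2 = (3s)^3(0.23)^2
(3s)^3 = 3.4×10⁻²⁴ / (0.23)^2 = 6.4×10⁻²³
s = 1.3×10⁻⁸ mol/L

1.3×10⁻⁸ M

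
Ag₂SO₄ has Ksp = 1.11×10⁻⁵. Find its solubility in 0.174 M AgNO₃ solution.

3.67×10⁻⁴ M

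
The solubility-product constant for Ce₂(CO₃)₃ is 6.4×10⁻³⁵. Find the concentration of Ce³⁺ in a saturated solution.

Ce₂(CO₃)₃(s) ⇌ 2 Ce³⁺(aq) + 3 CO₃²⁻(aq)
Call the molar solubility s, so that [Ce³⁺] = 2s and [CO₃²⁻] = 3s.
Ksp = [Ce³⁺]^2[CO₃²⁻]^3 = (2s)^2 · (3s)^3 = 108s^5 = 6.4×10⁻³⁵
s = 5.7×10⁻⁸ M
[Ce³⁺] = 2s = 1.1×10⁻⁷ M

1.1×10⁻⁷ M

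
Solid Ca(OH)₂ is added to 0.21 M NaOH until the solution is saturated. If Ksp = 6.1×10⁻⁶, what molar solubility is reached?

Ca(OH)₂(s) ⇌ Ca²⁺(aq) + 2 OH⁻(aq)
The solution already contains OH⁻ at 0.21 M. Let s be the molar solubility of Ca(OH)₂.
[OH⁻] ≈ 0.21 M (common ion dominates); [Ca²⁺] = s.
Ksp = [Ca²⁺][OH⁻]^2 = s(0.21)^2
s = 6.1×10⁻⁶ / (0.21)^2 = 1.4×10⁻⁴
s = 1.4×10⁻⁴ M

1.4×10⁻⁴ M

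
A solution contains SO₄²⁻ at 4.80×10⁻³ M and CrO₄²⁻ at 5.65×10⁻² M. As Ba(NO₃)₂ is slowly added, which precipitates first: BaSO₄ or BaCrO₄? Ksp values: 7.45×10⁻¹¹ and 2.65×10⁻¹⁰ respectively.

Precipitation of each salt begins when its ion product equals Ksp.
For BaSO₄: [Ba²⁺] = (Ksp/[SO₄²⁻]) = 1.55×10⁻⁸ M
For BaCrO₄: [Ba²⁺] = (Ksp/[CrO₄²⁻]) = 4.69×10⁻⁹ M
Since BaCrO₄ needs less Ba²⁺ to reach saturation, it precipitates first.

BaCrO₄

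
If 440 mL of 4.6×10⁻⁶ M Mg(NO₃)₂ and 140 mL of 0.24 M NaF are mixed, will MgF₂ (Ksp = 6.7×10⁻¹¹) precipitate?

Yes

After mixing, V = 440 mL + 140 mL = 580 mL.
[Mg²⁺] = (4.6×10⁻⁶)(440)/580 = 3.5×10⁻⁶ M
[F⁻] = (0.24)(140)/580 = 5.8×10⁻² M
Q = [Mg²⁺][F⁻]^2 = 1.2×10⁻⁸
Because Q > Ksp (1.2×10⁻⁸ vs 6.7×10⁻¹¹), a precipitate of MgF₂ forms.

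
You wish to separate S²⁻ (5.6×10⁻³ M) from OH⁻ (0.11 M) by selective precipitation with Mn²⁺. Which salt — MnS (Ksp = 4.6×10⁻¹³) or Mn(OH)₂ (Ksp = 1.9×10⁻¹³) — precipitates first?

Each salt precipitates once Q = Ksp for that salt.
For MnS: [Mn²⁺] = (Ksp/[S²⁻]) = 8.2×10⁻¹¹ M
For Mn(OH)₂: [Mn²⁺] = (Ksp/[OH⁻]^2) = 1.6×10⁻¹¹ M
Mn(OH)₂ requires the lower [Mn²⁺], so it precipitates first.

Mn(OH)₂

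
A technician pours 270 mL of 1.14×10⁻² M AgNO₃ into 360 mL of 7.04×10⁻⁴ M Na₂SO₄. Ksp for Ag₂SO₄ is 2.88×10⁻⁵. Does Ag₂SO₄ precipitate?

No

The combined volume is 630 mL.
[Ag⁺] = (1.14×10⁻²)(270)/630 = 4.89×10⁻³ M
[SO₄²⁻] = (7.04×10⁻⁴)(360)/630 = 4.02×10⁻⁴ M
Q = [Ag⁺]^2[SO₄²⁻] = 9.60×10⁻⁹
Since Q (9.60×10⁻⁹) is less than Ksp (2.88×10⁻⁵), no Ag₂SO₄ precipitates.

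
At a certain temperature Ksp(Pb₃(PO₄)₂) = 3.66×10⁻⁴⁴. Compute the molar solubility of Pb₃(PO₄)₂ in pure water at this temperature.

Pb₃(PO₄)₂(s) ⇌ 3 Pb²⁺(aq) + 2 PO₄³⁻(aq)
Call the molar solubility s, so that [Pb²⁺] = 3s and [PO₄³⁻] = 2s.
Ksp = [Pb²⁺]^3[PO₄³⁻]^2 = (3s)^3 · (2s)^2 = 108s^5
108s^5 = 3.66×10⁻⁴⁴  ⇒  s^5 = 3.39×10⁻⁴⁶
Taking the 5th root, s = 8.05×10⁻¹⁰ mol/L.

8.05×10⁻¹⁰ M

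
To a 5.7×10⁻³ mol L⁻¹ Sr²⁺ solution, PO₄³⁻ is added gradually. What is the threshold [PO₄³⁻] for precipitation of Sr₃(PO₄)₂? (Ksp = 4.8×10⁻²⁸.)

5.1×10⁻¹¹ M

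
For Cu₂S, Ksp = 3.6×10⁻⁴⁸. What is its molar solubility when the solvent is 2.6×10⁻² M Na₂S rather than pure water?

5.9×10⁻²⁴ M

Cu₂S(s) ⇌ 2 Cu⁺(aq) + S²⁻(aq)
With S²⁻ already at 2.6×10⁻² M and s small, take [S²⁻] ≈ 2.6×10⁻² M and [Cu⁺] = 2s.
Ksp = [Cu⁺]^2[S²⁻] = (2s)^2(2.6×10⁻²)
(2s)^2 = 3.6×10⁻⁴⁸ / (2.6×10⁻²) = 1.4×10⁻⁴⁶
s = 5.9×10⁻²⁴ M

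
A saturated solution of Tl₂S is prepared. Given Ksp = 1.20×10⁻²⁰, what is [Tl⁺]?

Tl₂S(s) ⇌ 2 Tl⁺(aq) + S²⁻(aq)
For each mole of Tl₂S that dissolves per liter, [Tl⁺] = 2s and [S²⁻] = s; let s denote this solubility.
Ksp = [Tl⁺]^2[S²⁻] = (2s)^2 · s = 4s^3 = 1.20×10⁻²⁰
s = 1.44×10⁻⁷ mol/L
[Tl⁺] = 2s = 2.88×10⁻⁷ mol/L

2.88×10⁻⁷ M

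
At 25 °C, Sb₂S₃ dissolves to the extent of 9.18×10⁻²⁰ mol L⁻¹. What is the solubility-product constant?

Ksp = 7.04×10⁻⁹⁴

Sb₂S₃(s) ⇌ 2 Sb³⁺(aq) + 3 S²⁻(aq)
For each mole of Sb₂S₃ that dissolves per liter, [Sb³⁺] = 2s and [S²⁻] = 3s; let s denote this solubility.
Ksp = [Sb³⁺]^2[S²⁻]^3 = (2s)^2 · (3s)^3 = 108s^5
Ksp = 108 × (9.18×10⁻²⁰)^5 = 7.04×10⁻⁹⁴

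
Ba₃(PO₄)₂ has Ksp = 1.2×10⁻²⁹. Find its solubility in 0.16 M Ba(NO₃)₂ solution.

2.7×10⁻¹⁴ M

Ba₃(PO₄)₂(s) ⇌ 3 Ba²⁺(aq) + 2 PO₄³⁻(aq)
Let s be the solubility of Ba₃(PO₄)₂ here. The common ion gives [Ba²⁺] ≈ 0.16 M, and [PO₄³⁻] = 2s.
Ksp = [Ba²⁺]^3[PO₄³⁻]^2 = (0.16)^3(2s)^2
(2s)^2 = 1.2×10⁻²⁹ / (0.16)^3 = 2.9×10⁻²⁷
s = 2.7×10⁻¹⁴ M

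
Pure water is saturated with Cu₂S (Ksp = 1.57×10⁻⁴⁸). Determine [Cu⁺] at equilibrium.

Cu₂S(s) ⇌ 2 Cu⁺(aq) + S²⁻(aq)
Call the molar solubility s, so that [Cu⁺] = 2s and [S²⁻] = s.
Ksp = [Cu⁺]^2[S²⁻] = (2s)^2 · s = 4s^3 = 1.57×10⁻⁴⁸
s = 7.32×10⁻¹⁷ M
[Cu⁺] = 2s = 1.46×10⁻¹⁶ M

1.46×10⁻¹⁶ M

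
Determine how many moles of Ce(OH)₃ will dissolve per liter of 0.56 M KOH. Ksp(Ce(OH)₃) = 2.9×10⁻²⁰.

Ce(OH)₃(s) ⇌ Ce³⁺(aq) + 3 OH⁻(aq)
With OH⁻ already at 0.56 M and s small, take [OH⁻] ≈ 0.56 M and [Ce³⁺] = s.
Ksp = [Ce³⁺][OH⁻]^3 = s(0.56)^3
s = 2.9×10⁻²⁰ / (0.56)^3 = 1.7×10⁻¹⁹
s = 1.7×10⁻¹⁹ M

1.7×10⁻¹⁹ M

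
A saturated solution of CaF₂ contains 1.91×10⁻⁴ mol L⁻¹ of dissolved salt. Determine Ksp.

Ksp = 2.79×10⁻¹¹

CaF₂(s) ⇌ Ca²⁺(aq) + 2 F⁻(aq)
Call the molar solubility s, so that [Ca²⁺] = s and [F⁻] = 2s.
Ksp = [Ca²⁺][F⁻]^2 = s · (2s)^2 = 4s^3
Ksp = 4 × (1.91×10⁻⁴)^3 = 2.79×10⁻¹¹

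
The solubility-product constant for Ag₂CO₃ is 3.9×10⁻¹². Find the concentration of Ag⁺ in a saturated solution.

2.0×10⁻⁴ M

Ag₂CO₃(s) ⇌ 2 Ag⁺(aq) + CO₃²⁻(aq)
With molar solubility s: [Ag⁺] = 2s, [CO₃²⁻] = s.
Ksp = [Ag⁺]^2[CO₃²⁻] = (2s)^2 · s = 4s^3 = 3.9×10⁻¹²
s = 9.9×10⁻⁵ mol/L
[Ag⁺] = 2s = 2.0×10⁻⁴ mol/L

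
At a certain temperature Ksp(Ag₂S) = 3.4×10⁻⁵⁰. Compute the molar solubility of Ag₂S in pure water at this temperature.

Ag₂S(s) ⇌ 2 Ag⁺(aq) + S²⁻(aq)
If s mol/L of Ag₂S dissolves, [Ag⁺] = 2s and [S²⁻] = s.
Ksp = [Ag⁺]^2[S²⁻] = (2s)^2 · s = 4s^3
4s^3 = 3.4×10⁻⁵⁰  ⇒  s^3 = 8.5×10⁻⁵¹
s = 2.0×10⁻¹⁷ M

2.0×10⁻¹⁷ M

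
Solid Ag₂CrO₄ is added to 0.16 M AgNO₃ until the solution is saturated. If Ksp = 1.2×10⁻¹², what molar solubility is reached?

Ag₂CrO₄(s) ⇌ 2 Ag⁺(aq) + CrO₄²⁻(aq)
With Ag⁺ already at 0.16 M and s small, take [Ag⁺] ≈ 0.16 M and [CrO₄²⁻] = s.
Ksp = [Ag⁺]^2[CrO₄²⁻] = (0.16)^2s
s = 1.2×10⁻¹² / (0.16)^2 = 4.7×10⁻¹¹
s = 4.7×10⁻¹¹ M

4.7×10⁻¹¹ M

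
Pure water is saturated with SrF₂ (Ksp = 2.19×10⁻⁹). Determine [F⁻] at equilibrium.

SrF₂(s) ⇌ Sr²⁺(aq) + 2 F⁻(aq)
Let s be the molar solubility. Then [Sr²⁺] = s and [F⁻] = 2s.
Ksp = [Sr²⁺][F⁻]^2 = s · (2s)^2 = 4s^3 = 2.19×10⁻⁹
s = 8.18×10⁻⁴ mol L⁻¹
[F⁻] = 2s = 1.64×10⁻³ mol L⁻¹

1.64×10⁻³ M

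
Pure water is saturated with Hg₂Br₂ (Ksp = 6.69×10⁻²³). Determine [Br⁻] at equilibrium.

5.11×10⁻⁸ M

Hg₂Br₂(s) ⇌ Hg₂²⁺(aq) + 2 Br⁻(aq)
If s mol/L of Hg₂Br₂ dissolves, [Hg₂²⁺] = s and [Br⁻] = 2s.
Ksp = [Hg₂²⁺][Br⁻]^2 = s · (2s)^2 = 4s^3 = 6.69×10⁻²³
s = 2.56×10⁻⁸ M
[Br⁻] = 2s = 5.11×10⁻⁸ M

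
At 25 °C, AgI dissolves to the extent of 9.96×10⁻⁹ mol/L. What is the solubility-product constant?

Ksp = 9.92×10⁻¹⁷

AgI(s) ⇌ Ag⁺(aq) + I⁻(aq)
Call the molar solubility s, so that [Ag⁺] = s and [I⁻] = s.
Ksp = [Ag⁺][I⁻] = s · s = s^2
Ksp = (9.96×10⁻⁹)^2 = 9.92×10⁻¹⁷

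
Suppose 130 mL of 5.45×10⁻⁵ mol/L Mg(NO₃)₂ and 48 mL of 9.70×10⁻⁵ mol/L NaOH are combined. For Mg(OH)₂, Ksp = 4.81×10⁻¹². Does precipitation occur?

No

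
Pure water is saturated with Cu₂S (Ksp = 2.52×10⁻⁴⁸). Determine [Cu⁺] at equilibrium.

Cu₂S(s) ⇌ 2 Cu⁺(aq) + S²⁻(aq)
If s mol/L of Cu₂S dissolves, [Cu⁺] = 2s and [S²⁻] = s.
Ksp = [Cu⁺]^2[S²⁻] = (2s)^2 · s = 4s^3 = 2.52×10⁻⁴⁸
s = 8.57×10⁻¹⁷ M
[Cu⁺] = 2s = 1.71×10⁻¹⁶ M

1.71×10⁻¹⁶ M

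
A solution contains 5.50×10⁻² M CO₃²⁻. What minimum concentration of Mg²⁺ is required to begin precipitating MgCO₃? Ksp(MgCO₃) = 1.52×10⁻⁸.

2.76×10⁻⁷ M

The threshold for precipitation is Q = Ksp.
MgCO₃(s) ⇌ Mg²⁺(aq) + CO₃²⁻(aq)
Ksp = [Mg²⁺][CO₃²⁻] = [Mg²⁺](5.50×10⁻²)
[Mg²⁺] = 1.52×10⁻⁸ / (5.50×10⁻²) = 2.76×10⁻⁷
[Mg²⁺] = 2.76×10⁻⁷ M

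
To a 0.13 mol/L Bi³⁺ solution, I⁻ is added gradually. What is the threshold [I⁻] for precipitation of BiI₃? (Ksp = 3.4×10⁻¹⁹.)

1.4×10⁻⁶ M

Precipitation of each salt begins when its ion product equals Ksp.
BiI₃(s) ⇌ Bi³⁺(aq) + 3 I⁻(aq)
Ksp = [Bi³⁺][I⁻]^3 = [I⁻]^3(0.13)
[I⁻]^3 = 3.4×10⁻¹⁹ / (0.13) = 2.6×10⁻¹⁸
[I⁻] = 1.4×10⁻⁶ mol/L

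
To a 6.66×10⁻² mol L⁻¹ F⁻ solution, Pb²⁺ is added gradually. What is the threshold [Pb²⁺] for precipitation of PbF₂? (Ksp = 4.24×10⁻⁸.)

9.56×10⁻⁶ M

Precipitation of each salt begins when its ion product equals Ksp.
PbF₂(s) ⇌ Pb²⁺(aq) + 2 F⁻(aq)
Ksp = [Pb²⁺][F⁻]^2 = [Pb²⁺](6.66×10⁻²)^2
[Pb²⁺] = 4.24×10⁻⁸ / (6.66×10⁻²)^2 = 9.56×10⁻⁶
[Pb²⁺] = 9.56×10⁻⁶ mol L⁻¹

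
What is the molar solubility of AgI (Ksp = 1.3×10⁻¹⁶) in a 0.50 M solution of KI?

AgI(s) ⇌ Ag⁺(aq) + I⁻(aq)
With I⁻ already at 0.50 M and s small, take [I⁻] ≈ 0.50 M and [Ag⁺] = s.
Ksp = [Ag⁺][I⁻] = s(0.50)
s = 1.3×10⁻¹⁶ / (0.50) = 2.6×10⁻¹⁶
s = 2.6×10⁻¹⁶ M

2.6×10⁻¹⁶ M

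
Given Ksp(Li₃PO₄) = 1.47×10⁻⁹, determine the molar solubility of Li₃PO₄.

Li₃PO₄(s) ⇌ 3 Li⁺(aq) + PO₄³⁻(aq)
With molar solubility s: [Li⁺] = 3s, [PO₄³⁻] = s.
Ksp = [Li⁺]^3[PO₄³⁻] = (3s)^3 · s = 27s^4
27s^4 = 1.47×10⁻⁹  ⇒  s^4 = 5.44×10⁻¹¹
s = (5.44×10⁻¹¹)^(1/4) = 2.72×10⁻³ M

2.72×10⁻³ M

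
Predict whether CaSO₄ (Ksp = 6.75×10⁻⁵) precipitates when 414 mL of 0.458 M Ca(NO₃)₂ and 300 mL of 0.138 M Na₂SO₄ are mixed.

The combined volume is 714 mL.
[Ca²⁺] = (0.458)(414)/714 = 0.266 M
[SO₄²⁻] = (0.138)(300)/714 = 5.80×10⁻² M
Q = [Ca²⁺][SO₄²⁻] = 1.54×10⁻²
Since Q (1.54×10⁻²) exceeds Ksp (6.75×10⁻⁵), CaSO₄ will precipitate.

Yes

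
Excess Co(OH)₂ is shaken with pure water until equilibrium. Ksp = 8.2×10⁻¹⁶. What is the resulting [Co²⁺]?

Co(OH)₂(s) ⇌ Co²⁺(aq) + 2 OH⁻(aq)
With molar solubility s: [Co²⁺] = s, [OH⁻] = 2s.
Ksp = [Co²⁺][OH⁻]^2 = s · (2s)^2 = 4s^3 = 8.2×10⁻¹⁶
s = 5.9×10⁻⁶ mol/L
[Co²⁺] = s = 5.9×10⁻⁶ mol/L

5.9×10⁻⁶ M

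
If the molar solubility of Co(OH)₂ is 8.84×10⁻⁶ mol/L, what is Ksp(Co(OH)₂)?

Ksp = 2.76×10⁻¹⁵

Co(OH)₂(s) ⇌ Co²⁺(aq) + 2 OH⁻(aq)
With molar solubility s: [Co²⁺] = s, [OH⁻] = 2s.
Ksp = [Co²⁺][OH⁻]^2 = s · (2s)^2 = 4s^3
Ksp = 4 × (8.84×10⁻⁶)^3 = 2.76×10⁻¹⁵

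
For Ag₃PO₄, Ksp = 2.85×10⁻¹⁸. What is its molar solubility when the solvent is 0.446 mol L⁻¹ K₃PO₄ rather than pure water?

6.19×10⁻⁷ M

Ag₃PO₄(s) ⇌ 3 Ag⁺(aq) + PO₄³⁻(aq)
With PO₄³⁻ already at 0.446 mol L⁻¹ and s small, take [PO₄³⁻] ≈ 0.446 mol L⁻¹ and [Ag⁺] = 3s.
Ksp = [Ag⁺]^3[PO₄³⁻] = (3s)^3(0.446)
(3s)^3 = 2.85×10⁻¹⁸ / (0.446) = 6.39×10⁻¹⁸
s = 6.19×10⁻⁷ mol L⁻¹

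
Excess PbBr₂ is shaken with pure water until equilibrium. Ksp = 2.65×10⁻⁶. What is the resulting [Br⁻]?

1.74×10⁻² M

PbBr₂(s) ⇌ Pb²⁺(aq) + 2 Br⁻(aq)
With molar solubility s: [Pb²⁺] = s, [Br⁻] = 2s.
Ksp = [Pb²⁺][Br⁻]^2 = s · (2s)^2 = 4s^3 = 2.65×10⁻⁶
s = 8.72×10⁻³ mol L⁻¹
[Br⁻] = 2s = 1.74×10⁻² mol L⁻¹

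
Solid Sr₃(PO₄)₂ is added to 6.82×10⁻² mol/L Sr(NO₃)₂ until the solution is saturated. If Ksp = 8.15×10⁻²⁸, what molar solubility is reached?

Sr₃(PO₄)₂(s) ⇌ 3 Sr²⁺(aq) + 2 PO₄³⁻(aq)
The solution already contains Sr²⁺ at 6.82×10⁻² mol/L. Let s be the molar solubility of Sr₃(PO₄)₂.
[Sr²⁺] ≈ 6.82×10⁻² mol/L (common ion dominates); [PO₄³⁻] = 2s.
Ksp = [Sr²⁺]^3[PO₄³⁻]^2 = (6.82×10⁻²)^3(2s)^2
(2s)^2 = 8.15×10⁻²⁸ / (6.82×10⁻²)^3 = 2.57×10⁻²⁴
s = 8.01×10⁻¹³ mol/L

8.01×10⁻¹³ M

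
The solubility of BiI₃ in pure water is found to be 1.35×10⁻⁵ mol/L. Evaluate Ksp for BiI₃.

BiI₃(s) ⇌ Bi³⁺(aq) + 3 I⁻(aq)
Call the molar solubility s, so that [Bi³⁺] = s and [I⁻] = 3s.
Ksp = [Bi³⁺][I⁻]^3 = s · (3s)^3 = 27s^4
Ksp = 27 × (1.35×10⁻⁵)^4 = 8.97×10⁻¹⁹

Ksp = 8.97×10⁻¹⁹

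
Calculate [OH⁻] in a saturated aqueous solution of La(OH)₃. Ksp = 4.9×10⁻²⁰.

La(OH)₃(s) ⇌ La³⁺(aq) + 3 OH⁻(aq)
Call the molar solubility s, so that [La³⁺] = s and [OH⁻] = 3s.
Ksp = [La³⁺][OH⁻]^3 = s · (3s)^3 = 27s^4 = 4.9×10⁻²⁰
s = 6.5×10⁻⁶ M
[OH⁻] = 3s = 2.0×10⁻⁵ M

2.0×10⁻⁵ M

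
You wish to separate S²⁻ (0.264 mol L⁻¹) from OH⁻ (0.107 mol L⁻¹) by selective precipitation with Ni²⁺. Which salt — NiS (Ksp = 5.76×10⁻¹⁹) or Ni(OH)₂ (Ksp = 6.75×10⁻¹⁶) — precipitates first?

Each salt precipitates once Q = Ksp for that salt.
For NiS: [Ni²⁺] = (Ksp/[S²⁻]) = 2.18×10⁻¹⁸ mol L⁻¹
For Ni(OH)₂: [Ni²⁺] = (Ksp/[OH⁻]^2) = 5.90×10⁻¹⁴ mol L⁻¹
Since NiS needs less Ni²⁺ to reach saturation, it precipitates first.

NiS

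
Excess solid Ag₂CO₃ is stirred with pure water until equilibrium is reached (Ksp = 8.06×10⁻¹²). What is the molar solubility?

Ag₂CO₃(s) ⇌ 2 Ag⁺(aq) + CO₃²⁻(aq)
Call the molar solubility s, so that [Ag⁺] = 2s and [CO₃²⁻] = s.
Ksp = [Ag⁺]^2[CO₃²⁻] = (2s)^2 · s = 4s^3
4s^3 = 8.06×10⁻¹²  ⇒  s^3 = 2.02×10⁻¹²
s = 1.26×10⁻⁴ M

1.26×10⁻⁴ M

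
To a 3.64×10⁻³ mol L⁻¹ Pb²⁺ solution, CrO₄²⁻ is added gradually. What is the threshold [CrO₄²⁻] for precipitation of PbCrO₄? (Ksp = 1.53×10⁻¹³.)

Each salt precipitates once Q = Ksp for that salt.
PbCrO₄(s) ⇌ Pb²⁺(aq) + CrO₄²⁻(aq)
Ksp = [Pb²⁺][CrO₄²⁻] = [CrO₄²⁻](3.64×10⁻³)
[CrO₄²⁻] = 1.53×10⁻¹³ / (3.64×10⁻³) = 4.20×10⁻¹¹
[CrO₄²⁻] = 4.20×10⁻¹¹ mol L⁻¹

4.20×10⁻¹¹ M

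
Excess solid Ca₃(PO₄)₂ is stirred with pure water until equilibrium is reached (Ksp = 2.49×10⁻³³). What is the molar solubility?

1.18×10⁻⁷ M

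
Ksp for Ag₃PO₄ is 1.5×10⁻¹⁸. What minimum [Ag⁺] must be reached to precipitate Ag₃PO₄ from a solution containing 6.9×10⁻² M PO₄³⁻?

Each salt precipitates once Q = Ksp for that salt.
Ag₃PO₄(s) ⇌ 3 Ag⁺(aq) + PO₄³⁻(aq)
Ksp = [Ag⁺]^3[PO₄³⁻] = [Ag⁺]^3(6.9×10⁻²)
[Ag⁺]^3 = 1.5×10⁻¹⁸ / (6.9×10⁻²) = 2.2×10⁻¹⁷
[Ag⁺] = 2.8×10⁻⁶ M

2.8×10⁻⁶ M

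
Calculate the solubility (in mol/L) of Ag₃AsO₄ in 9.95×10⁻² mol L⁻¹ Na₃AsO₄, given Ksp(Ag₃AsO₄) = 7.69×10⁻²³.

3.06×10⁻⁸ M

Ag₃AsO₄(s) ⇌ 3 Ag⁺(aq) + AsO₄³⁻(aq)
Let s be the solubility of Ag₃AsO₄ here. The common ion gives [AsO₄³⁻] ≈ 9.95×10⁻² mol L⁻¹, and [Ag⁺] = 3s.
Ksp = [Ag⁺]^3[AsO₄³⁻] = (3s)^3(9.95×10⁻²)
(3s)^3 = 7.69×10⁻²³ / (9.95×10⁻²) = 7.73×10⁻²²
s = 3.06×10⁻⁸ mol L⁻¹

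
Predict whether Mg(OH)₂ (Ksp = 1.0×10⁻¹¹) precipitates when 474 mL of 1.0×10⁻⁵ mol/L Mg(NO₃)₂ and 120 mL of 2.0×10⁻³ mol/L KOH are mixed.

No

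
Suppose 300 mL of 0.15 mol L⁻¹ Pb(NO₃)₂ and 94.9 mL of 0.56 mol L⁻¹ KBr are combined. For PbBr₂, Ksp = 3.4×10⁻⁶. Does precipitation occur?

Yes

After mixing, V = 300 mL + 94.9 mL = 394.9 mL.
[Pb²⁺] = (0.15)(300)/394.9 = 0.11 mol L⁻¹
[Br⁻] = (0.56)(94.9)/394.9 = 0.13 mol L⁻¹
Q = [Pb²⁺][Br⁻]^2 = 2.1×10⁻³
Because Q > Ksp (2.1×10⁻³ vs 3.4×10⁻⁶), a precipitate of PbBr₂ forms.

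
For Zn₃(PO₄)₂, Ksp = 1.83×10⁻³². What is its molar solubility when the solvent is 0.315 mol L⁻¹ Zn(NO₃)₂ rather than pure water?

3.83×10⁻¹⁶ M

Zn₃(PO₄)₂(s) ⇌ 3 Zn²⁺(aq) + 2 PO₄³⁻(aq)
Let s be the solubility of Zn₃(PO₄)₂ here. The common ion gives [Zn²⁺] ≈ 0.315 mol L⁻¹, and [PO₄³⁻] = 2s.
Ksp = [Zn²⁺]^3[PO₄³⁻]^2 = (0.315)^3(2s)^2
(2s)^2 = 1.83×10⁻³² / (0.315)^3 = 5.85×10⁻³¹
s = 3.83×10⁻¹⁶ mol L⁻¹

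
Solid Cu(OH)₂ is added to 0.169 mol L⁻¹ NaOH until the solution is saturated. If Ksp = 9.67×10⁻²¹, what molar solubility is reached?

3.39×10⁻¹⁹ M

Cu(OH)₂(s) ⇌ Cu²⁺(aq) + 2 OH⁻(aq)
OH⁻ is already present at 0.169 mol L⁻¹. If s mol/L of Cu(OH)₂ dissolves, [Cu²⁺] = s while [OH⁻] ≈ 0.169 mol L⁻¹.
Ksp = [Cu²⁺][OH⁻]^2 = s(0.169)^2
s = 9.67×10⁻²¹ / (0.169)^2 = 3.39×10⁻¹⁹
s = 3.39×10⁻¹⁹ mol L⁻¹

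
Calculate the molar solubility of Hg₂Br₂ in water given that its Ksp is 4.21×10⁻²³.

2.19×10⁻⁸ M

Hg₂Br₂(s) ⇌ Hg₂²⁺(aq) + 2 Br⁻(aq)
Call the molar solubility s, so that [Hg₂²⁺] = s and [Br⁻] = 2s.
Ksp = [Hg₂²⁺][Br⁻]^2 = s · (2s)^2 = 4s^3
4s^3 = 4.21×10⁻²³  ⇒  s^3 = 1.05×10⁻²³
Taking the 3rd root, s = 2.19×10⁻⁸ M.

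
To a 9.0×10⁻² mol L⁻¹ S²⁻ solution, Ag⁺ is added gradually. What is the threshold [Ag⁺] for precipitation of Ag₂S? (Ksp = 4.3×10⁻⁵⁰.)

A salt starts to precipitate once the ion product Q reaches its Ksp.
Ag₂S(s) ⇌ 2 Ag⁺(aq) + S²⁻(aq)
Ksp = [Ag⁺]^2[S²⁻] = [Ag⁺]^2(9.0×10⁻²)
[Ag⁺]^2 = 4.3×10⁻⁵⁰ / (9.0×10⁻²) = 4.8×10⁻⁴⁹
[Ag⁺] = 6.9×10⁻²⁵ mol L⁻¹

6.9×10⁻²⁵ M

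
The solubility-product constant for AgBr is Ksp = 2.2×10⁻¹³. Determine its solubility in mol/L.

4.7×10⁻⁷ M

AgBr(s) ⇌ Ag⁺(aq) + Br⁻(aq)
Call the molar solubility s, so that [Ag⁺] = s and [Br⁻] = s.
Ksp = [Ag⁺][Br⁻] = s · s = s^2
s^2 = 2.2×10⁻¹³
s = 4.7×10⁻⁷ M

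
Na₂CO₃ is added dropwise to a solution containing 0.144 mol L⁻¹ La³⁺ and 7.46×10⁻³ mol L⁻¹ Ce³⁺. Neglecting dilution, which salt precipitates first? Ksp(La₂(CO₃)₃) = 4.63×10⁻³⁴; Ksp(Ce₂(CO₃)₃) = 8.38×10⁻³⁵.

La₂(CO₃)₃

Precipitation begins when Q = Ksp.
For La₂(CO₃)₃: [CO₃²⁻] = (Ksp/[La³⁺]^2)^(1/3) = 2.82×10⁻¹¹ mol L⁻¹
For Ce₂(CO₃)₃: [CO₃²⁻] = (Ksp/[Ce³⁺]^2)^(1/3) = 1.15×10⁻¹⁰ mol L⁻¹
La₂(CO₃)₃ requires the lower [CO₃²⁻], so it precipitates first.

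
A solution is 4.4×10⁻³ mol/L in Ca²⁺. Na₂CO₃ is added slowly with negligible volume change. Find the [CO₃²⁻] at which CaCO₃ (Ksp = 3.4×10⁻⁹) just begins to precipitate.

A salt starts to precipitate once the ion product Q reaches its Ksp.
CaCO₃(s) ⇌ Ca²⁺(aq) + CO₃²⁻(aq)
Ksp = [Ca²⁺][CO₃²⁻] = [CO₃²⁻](4.4×10⁻³)
[CO₃²⁻] = 3.4×10⁻⁹ / (4.4×10⁻³) = 7.7×10⁻⁷
[CO₃²⁻] = 7.7×10⁻⁷ mol/L

7.7×10⁻⁷ M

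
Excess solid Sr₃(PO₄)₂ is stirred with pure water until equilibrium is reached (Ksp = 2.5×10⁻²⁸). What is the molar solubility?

1.2×10⁻⁶ M

Sr₃(PO₄)₂(s) ⇌ 3 Sr²⁺(aq) + 2 PO₄³⁻(aq)
Call the molar solubility s, so that [Sr²⁺] = 3s and [PO₄³⁻] = 2s.
Ksp = [Sr²⁺]^3[PO₄³⁻]^2 = (3s)^3 · (2s)^2 = 108s^5
108s^5 = 2.5×10⁻²⁸  ⇒  s^5 = 2.3×10⁻³⁰
s = 1.2×10⁻⁶ mol/L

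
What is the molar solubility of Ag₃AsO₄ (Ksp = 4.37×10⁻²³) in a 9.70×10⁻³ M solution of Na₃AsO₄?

Ag₃AsO₄(s) ⇌ 3 Ag⁺(aq) + AsO₄³⁻(aq)
Let s be the solubility of Ag₃AsO₄ here. The common ion gives [AsO₄³⁻] ≈ 9.70×10⁻³ M, and [Ag⁺] = 3s.
Ksp = [Ag⁺]^3[AsO₄³⁻] = (3s)^3(9.70×10⁻³)
(3s)^3 = 4.37×10⁻²³ / (9.70×10⁻³) = 4.51×10⁻²¹
s = 5.51×10⁻⁸ M

5.51×10⁻⁸ M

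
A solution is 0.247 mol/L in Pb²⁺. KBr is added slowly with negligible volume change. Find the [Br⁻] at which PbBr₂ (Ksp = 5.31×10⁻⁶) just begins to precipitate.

4.64×10⁻³ M

Precipitation begins when Q = Ksp.
PbBr₂(s) ⇌ Pb²⁺(aq) + 2 Br⁻(aq)
Ksp = [Pb²⁺][Br⁻]^2 = [Br⁻]^2(0.247)
[Br⁻]^2 = 5.31×10⁻⁶ / (0.247) = 2.15×10⁻⁵
[Br⁻] = 4.64×10⁻³ mol/L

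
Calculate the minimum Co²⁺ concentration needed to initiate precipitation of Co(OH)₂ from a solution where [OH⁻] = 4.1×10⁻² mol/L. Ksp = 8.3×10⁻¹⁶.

Precipitation begins when Q = Ksp.
Co(OH)₂(s) ⇌ Co²⁺(aq) + 2 OH⁻(aq)
Ksp = [Co²⁺][OH⁻]^2 = [Co²⁺](4.1×10⁻²)^2
[Co²⁺] = 8.3×10⁻¹⁶ / (4.1×10⁻²)^2 = 4.9×10⁻¹³
[Co²⁺] = 4.9×10⁻¹³ mol/L

4.9×10⁻¹³ M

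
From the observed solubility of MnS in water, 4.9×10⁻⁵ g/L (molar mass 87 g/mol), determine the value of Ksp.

s = (4.9×10⁻⁵ g L⁻¹)/(87 g mol⁻¹) = 5.632×10⁻⁷ M
MnS(s) ⇌ Mn²⁺(aq) + S²⁻(aq)
If s mol/L of MnS dissolves, [Mn²⁺] = s and [S²⁻] = s.
Ksp = [Mn²⁺][S²⁻] = s · s = s^2
Ksp = (5.632×10⁻⁷)^2 = 3.2×10⁻¹³

Ksp = 3.2×10⁻¹³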